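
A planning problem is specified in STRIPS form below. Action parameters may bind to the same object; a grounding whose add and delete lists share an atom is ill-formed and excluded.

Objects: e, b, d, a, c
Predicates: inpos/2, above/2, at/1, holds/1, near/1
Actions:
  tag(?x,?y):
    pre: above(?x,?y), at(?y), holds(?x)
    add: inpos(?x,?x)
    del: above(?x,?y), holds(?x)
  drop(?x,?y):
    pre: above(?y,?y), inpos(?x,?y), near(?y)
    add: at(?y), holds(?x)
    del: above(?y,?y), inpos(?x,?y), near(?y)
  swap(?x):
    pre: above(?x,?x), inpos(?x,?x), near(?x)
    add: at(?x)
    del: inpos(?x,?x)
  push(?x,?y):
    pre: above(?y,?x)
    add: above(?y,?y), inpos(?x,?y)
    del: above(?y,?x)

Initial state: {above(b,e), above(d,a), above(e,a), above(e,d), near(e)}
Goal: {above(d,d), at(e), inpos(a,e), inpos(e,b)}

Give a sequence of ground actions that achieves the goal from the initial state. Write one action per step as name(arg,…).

push(e,b); push(d,e); drop(d,e); push(a,e); push(a,d)

1. push(e,b)  →  {above(b,b), above(d,a), above(e,a), above(e,d), inpos(e,b), near(e)}
2. push(d,e)  →  {above(b,b), above(d,a), above(e,a), above(e,e), inpos(d,e), inpos(e,b), near(e)}
3. drop(d,e)  →  {above(b,b), above(d,a), above(e,a), at(e), holds(d), inpos(e,b)}
4. push(a,e)  →  {above(b,b), above(d,a), above(e,e), at(e), holds(d), inpos(a,e), inpos(e,b)}
5. push(a,d)  →  {above(b,b), above(d,d), above(e,e), at(e), holds(d), inpos(a,d), inpos(a,e), inpos(e,b)}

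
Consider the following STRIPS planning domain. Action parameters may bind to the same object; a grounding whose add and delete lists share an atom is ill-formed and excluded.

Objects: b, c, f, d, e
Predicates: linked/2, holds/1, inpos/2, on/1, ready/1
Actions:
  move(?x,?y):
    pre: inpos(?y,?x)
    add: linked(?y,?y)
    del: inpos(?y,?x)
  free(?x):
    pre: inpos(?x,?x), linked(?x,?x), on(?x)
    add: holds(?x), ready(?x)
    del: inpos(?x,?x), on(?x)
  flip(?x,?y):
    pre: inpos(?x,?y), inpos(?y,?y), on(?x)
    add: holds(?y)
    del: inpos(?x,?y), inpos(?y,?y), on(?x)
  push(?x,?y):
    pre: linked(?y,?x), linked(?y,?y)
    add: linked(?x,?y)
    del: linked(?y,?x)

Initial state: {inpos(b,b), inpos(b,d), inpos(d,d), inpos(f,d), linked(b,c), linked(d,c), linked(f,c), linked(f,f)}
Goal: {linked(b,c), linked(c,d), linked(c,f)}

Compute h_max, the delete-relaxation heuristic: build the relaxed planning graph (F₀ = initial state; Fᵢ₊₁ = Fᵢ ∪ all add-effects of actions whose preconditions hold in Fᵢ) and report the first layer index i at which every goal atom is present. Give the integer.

2

F0 = init (8 atoms)
F1 = F0 ∪ {linked(b,b), linked(c,f), linked(d,d)}  (11 atoms)
F2 = F1 ∪ {linked(c,b), linked(c,d)}  (13 atoms)
goal ⊆ F2  ⇒  h_max = 2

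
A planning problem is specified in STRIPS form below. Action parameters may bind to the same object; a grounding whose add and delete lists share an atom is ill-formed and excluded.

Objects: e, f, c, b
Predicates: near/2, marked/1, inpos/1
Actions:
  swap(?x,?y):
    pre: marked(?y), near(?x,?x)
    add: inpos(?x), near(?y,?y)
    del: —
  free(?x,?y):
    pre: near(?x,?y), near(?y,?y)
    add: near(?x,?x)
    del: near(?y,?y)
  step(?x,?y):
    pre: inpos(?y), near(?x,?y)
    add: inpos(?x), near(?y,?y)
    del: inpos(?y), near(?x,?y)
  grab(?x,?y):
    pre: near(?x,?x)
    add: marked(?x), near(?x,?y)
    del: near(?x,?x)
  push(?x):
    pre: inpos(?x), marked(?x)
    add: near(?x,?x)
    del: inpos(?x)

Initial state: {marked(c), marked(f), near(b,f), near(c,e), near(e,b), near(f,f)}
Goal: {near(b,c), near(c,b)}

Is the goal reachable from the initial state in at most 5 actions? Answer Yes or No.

Yes

1. swap(f,c)  →  {inpos(f), marked(c), marked(f), near(b,f), near(c,c), near(c,e), near(e,b), near(f,f)}
2. free(b,f)  →  {inpos(f), marked(c), marked(f), near(b,b), near(b,f), near(c,c), near(c,e), near(e,b)}
3. grab(c,b)  →  {inpos(f), marked(c), marked(f), near(b,b), near(b,f), near(c,b), near(c,e), near(e,b)}
4. grab(b,c)  →  {inpos(f), marked(b), marked(c), marked(f), near(b,c), near(b,f), near(c,b), near(c,e), near(e,b)}
optimal plan length = 4; 4 ≤ 5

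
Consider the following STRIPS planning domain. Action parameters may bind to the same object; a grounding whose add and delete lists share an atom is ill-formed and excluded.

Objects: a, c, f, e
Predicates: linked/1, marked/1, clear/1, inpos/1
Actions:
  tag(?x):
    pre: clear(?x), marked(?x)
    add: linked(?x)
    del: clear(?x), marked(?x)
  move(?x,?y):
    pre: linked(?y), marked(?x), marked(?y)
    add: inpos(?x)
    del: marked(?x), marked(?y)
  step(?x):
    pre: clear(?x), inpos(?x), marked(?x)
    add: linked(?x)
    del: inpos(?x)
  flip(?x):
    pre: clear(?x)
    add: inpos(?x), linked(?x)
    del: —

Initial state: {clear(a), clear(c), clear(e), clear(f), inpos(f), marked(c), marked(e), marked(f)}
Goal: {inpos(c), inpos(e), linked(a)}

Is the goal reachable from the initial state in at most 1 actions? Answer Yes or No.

No

1. flip(a)  →  {clear(a), clear(c), clear(e), clear(f), inpos(a), inpos(f), linked(a), marked(c), marked(e), marked(f)}
2. flip(c)  →  {clear(a), clear(c), clear(e), clear(f), inpos(a), inpos(c), inpos(f), linked(a), linked(c), marked(c), marked(e), marked(f)}
3. move(e,c)  →  {clear(a), clear(c), clear(e), clear(f), inpos(a), inpos(c), inpos(e), inpos(f), linked(a), linked(c), marked(f)}
optimal plan length = 3; 3 > 1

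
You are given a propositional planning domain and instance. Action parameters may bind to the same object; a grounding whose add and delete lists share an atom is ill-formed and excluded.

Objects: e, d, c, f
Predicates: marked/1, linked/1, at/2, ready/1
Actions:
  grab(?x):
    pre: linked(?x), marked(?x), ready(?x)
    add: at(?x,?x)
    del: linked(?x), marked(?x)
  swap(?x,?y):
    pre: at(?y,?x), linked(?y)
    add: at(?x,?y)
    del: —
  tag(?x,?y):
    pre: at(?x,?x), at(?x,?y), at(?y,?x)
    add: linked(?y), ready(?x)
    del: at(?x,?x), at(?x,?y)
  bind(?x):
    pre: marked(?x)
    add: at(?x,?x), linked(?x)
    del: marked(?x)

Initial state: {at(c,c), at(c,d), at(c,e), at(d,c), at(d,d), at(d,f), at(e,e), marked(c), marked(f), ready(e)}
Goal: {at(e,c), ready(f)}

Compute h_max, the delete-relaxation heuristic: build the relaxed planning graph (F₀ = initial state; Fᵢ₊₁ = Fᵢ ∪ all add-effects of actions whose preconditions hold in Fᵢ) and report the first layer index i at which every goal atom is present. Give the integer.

2

F0 = init (10 atoms)
F1 = F0 ∪ {at(f,f), linked(c), linked(d), linked(e), linked(f), ready(c), ready(d)}  (17 atoms)
F2 = F1 ∪ {at(e,c), at(f,d), ready(f)}  (20 atoms)
goal ⊆ F2  ⇒  h_max = 2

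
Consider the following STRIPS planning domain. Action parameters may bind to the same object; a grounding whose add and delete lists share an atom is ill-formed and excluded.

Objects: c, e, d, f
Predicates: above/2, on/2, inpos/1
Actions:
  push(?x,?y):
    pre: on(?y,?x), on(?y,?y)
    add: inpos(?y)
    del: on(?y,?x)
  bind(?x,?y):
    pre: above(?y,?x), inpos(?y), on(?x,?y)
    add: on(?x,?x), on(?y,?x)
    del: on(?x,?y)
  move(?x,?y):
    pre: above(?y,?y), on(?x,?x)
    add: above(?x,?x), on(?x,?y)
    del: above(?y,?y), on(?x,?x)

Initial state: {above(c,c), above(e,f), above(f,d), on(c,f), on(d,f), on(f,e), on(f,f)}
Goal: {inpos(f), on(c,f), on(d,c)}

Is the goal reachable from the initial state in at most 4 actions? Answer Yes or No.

Yes

1. push(e,f)  →  {above(c,c), above(e,f), above(f,d), inpos(f), on(c,f), on(d,f), on(f,f)}
2. bind(d,f)  →  {above(c,c), above(e,f), above(f,d), inpos(f), on(c,f), on(d,d), on(f,d), on(f,f)}
3. move(d,c)  →  {above(d,d), above(e,f), above(f,d), inpos(f), on(c,f), on(d,c), on(f,d), on(f,f)}
optimal plan length = 3; 3 ≤ 4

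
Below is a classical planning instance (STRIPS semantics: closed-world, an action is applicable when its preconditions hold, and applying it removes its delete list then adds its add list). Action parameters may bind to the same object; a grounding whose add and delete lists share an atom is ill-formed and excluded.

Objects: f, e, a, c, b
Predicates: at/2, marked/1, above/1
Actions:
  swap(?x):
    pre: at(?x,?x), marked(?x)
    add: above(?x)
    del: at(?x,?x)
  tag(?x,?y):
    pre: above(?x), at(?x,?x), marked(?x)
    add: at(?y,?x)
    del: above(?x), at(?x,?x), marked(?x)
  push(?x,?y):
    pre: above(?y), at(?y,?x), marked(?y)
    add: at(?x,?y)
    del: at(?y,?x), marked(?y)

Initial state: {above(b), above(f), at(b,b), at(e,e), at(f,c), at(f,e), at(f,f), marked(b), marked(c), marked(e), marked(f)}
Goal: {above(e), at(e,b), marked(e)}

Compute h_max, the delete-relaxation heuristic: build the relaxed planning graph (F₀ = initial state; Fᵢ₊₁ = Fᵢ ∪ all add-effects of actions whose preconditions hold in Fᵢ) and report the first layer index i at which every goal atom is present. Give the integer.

1

F0 = init (11 atoms)
F1 = F0 ∪ {above(e), at(a,b), at(a,f), at(b,f), at(c,b), at(c,f), at(e,b), at(e,f), at(f,b)}  (20 atoms)
goal ⊆ F1  ⇒  h_max = 1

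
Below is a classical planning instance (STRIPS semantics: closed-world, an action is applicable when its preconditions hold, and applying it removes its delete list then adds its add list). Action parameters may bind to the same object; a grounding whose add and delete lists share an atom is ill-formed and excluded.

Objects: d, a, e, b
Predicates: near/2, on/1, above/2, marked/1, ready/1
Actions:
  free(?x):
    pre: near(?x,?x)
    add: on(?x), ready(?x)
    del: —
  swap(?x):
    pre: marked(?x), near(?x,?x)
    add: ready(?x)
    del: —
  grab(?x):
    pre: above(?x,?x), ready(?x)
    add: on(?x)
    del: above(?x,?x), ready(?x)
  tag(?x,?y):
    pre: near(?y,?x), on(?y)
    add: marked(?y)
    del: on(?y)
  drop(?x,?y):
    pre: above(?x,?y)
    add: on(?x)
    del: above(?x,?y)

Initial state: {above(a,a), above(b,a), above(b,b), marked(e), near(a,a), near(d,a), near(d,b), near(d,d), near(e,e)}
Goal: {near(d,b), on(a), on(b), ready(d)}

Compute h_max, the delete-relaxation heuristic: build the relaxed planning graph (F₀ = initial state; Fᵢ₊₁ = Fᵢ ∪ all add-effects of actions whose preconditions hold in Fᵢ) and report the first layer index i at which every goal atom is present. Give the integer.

F0 = init (9 atoms)
F1 = F0 ∪ {on(a), on(b), on(d), on(e), ready(a), ready(d), ready(e)}  (16 atoms)
goal ⊆ F1  ⇒  h_max = 1

1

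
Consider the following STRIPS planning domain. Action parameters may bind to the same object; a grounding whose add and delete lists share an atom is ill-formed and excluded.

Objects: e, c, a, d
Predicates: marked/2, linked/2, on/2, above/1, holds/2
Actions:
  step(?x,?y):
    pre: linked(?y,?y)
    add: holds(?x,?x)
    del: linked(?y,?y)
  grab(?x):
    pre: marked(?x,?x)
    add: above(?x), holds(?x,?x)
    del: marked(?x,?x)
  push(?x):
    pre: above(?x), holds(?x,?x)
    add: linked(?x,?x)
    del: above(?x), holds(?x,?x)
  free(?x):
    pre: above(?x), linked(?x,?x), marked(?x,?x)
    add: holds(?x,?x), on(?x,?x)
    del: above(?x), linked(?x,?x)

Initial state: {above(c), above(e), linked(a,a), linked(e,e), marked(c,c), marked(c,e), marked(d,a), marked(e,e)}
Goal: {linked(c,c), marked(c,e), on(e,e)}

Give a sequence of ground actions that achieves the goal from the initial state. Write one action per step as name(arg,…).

1. step(c,a)  →  {above(c), above(e), holds(c,c), linked(e,e), marked(c,c), marked(c,e), marked(d,a), marked(e,e)}
2. push(c)  →  {above(e), linked(c,c), linked(e,e), marked(c,c), marked(c,e), marked(d,a), marked(e,e)}
3. free(e)  →  {holds(e,e), linked(c,c), marked(c,c), marked(c,e), marked(d,a), marked(e,e), on(e,e)}

step(c,a); push(c); free(e)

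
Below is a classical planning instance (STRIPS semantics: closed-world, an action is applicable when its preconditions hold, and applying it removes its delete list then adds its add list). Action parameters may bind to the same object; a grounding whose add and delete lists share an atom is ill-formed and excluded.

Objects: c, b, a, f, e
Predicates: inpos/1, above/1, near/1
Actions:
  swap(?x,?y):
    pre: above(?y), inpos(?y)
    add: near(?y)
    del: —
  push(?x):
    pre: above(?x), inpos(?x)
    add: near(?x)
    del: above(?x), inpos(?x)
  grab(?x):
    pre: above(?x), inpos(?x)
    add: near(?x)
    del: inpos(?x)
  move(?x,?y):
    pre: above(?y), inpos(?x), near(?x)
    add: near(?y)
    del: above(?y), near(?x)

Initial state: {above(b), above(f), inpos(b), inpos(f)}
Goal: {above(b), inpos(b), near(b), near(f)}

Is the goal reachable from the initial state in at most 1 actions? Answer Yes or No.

1. swap(c,b)  →  {above(b), above(f), inpos(b), inpos(f), near(b)}
2. swap(c,f)  →  {above(b), above(f), inpos(b), inpos(f), near(b), near(f)}
optimal plan length = 2; 2 > 1

No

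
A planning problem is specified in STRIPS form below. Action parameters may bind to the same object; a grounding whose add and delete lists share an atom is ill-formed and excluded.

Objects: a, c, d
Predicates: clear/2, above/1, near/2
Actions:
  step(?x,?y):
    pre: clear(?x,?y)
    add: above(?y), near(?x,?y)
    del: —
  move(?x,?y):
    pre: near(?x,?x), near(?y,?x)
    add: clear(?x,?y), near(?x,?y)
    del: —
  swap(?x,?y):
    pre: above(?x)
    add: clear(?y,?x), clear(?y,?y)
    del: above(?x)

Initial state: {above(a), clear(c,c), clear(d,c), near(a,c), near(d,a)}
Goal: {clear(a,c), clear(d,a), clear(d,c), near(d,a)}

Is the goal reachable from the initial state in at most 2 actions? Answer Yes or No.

No

1. step(c,c)  →  {above(a), above(c), clear(c,c), clear(d,c), near(a,c), near(c,c), near(d,a)}
2. swap(a,d)  →  {above(c), clear(c,c), clear(d,a), clear(d,c), clear(d,d), near(a,c), near(c,c), near(d,a)}
3. swap(c,a)  →  {clear(a,a), clear(a,c), clear(c,c), clear(d,a), clear(d,c), clear(d,d), near(a,c), near(c,c), near(d,a)}
optimal plan length = 3; 3 > 2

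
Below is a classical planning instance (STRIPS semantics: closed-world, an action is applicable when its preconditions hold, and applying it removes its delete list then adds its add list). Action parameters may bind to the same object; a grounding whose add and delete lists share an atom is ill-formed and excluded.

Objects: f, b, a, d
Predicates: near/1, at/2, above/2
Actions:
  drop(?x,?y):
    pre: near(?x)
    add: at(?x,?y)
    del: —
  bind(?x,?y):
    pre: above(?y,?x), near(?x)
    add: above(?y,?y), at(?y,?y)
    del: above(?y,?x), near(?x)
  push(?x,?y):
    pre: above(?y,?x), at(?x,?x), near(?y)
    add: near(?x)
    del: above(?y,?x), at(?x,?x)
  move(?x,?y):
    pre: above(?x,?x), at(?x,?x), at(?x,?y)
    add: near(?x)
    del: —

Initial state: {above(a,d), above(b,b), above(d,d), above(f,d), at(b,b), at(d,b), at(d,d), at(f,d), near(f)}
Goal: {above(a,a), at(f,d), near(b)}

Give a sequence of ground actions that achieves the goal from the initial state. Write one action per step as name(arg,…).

1. push(d,f)  →  {above(a,d), above(b,b), above(d,d), at(b,b), at(d,b), at(f,d), near(d), near(f)}
2. bind(d,a)  →  {above(a,a), above(b,b), above(d,d), at(a,a), at(b,b), at(d,b), at(f,d), near(f)}
3. move(b,b)  →  {above(a,a), above(b,b), above(d,d), at(a,a), at(b,b), at(d,b), at(f,d), near(b), near(f)}

push(d,f); bind(d,a); move(b,b)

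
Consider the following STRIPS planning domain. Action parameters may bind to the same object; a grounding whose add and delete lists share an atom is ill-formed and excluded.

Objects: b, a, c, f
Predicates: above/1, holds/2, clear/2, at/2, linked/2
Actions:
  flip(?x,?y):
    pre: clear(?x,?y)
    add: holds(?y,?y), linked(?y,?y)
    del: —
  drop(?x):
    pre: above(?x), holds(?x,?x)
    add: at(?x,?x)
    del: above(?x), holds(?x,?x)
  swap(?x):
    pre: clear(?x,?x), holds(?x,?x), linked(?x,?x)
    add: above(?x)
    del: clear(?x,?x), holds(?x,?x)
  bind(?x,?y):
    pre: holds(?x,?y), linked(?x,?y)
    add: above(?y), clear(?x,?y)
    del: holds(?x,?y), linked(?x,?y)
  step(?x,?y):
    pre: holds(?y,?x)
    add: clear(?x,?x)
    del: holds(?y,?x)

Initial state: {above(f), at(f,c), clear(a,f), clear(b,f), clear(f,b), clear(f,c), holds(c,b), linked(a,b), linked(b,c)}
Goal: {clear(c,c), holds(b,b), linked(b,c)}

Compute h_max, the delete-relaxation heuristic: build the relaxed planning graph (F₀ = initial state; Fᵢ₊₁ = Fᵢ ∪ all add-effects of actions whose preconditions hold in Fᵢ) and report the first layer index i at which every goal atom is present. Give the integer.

F0 = init (9 atoms)
F1 = F0 ∪ {clear(b,b), holds(b,b), holds(c,c), holds(f,f), linked(b,b), linked(c,c), linked(f,f)}  (16 atoms)
F2 = F1 ∪ {above(b), above(c), at(f,f), clear(c,c), clear(f,f)}  (21 atoms)
goal ⊆ F2  ⇒  h_max = 2

2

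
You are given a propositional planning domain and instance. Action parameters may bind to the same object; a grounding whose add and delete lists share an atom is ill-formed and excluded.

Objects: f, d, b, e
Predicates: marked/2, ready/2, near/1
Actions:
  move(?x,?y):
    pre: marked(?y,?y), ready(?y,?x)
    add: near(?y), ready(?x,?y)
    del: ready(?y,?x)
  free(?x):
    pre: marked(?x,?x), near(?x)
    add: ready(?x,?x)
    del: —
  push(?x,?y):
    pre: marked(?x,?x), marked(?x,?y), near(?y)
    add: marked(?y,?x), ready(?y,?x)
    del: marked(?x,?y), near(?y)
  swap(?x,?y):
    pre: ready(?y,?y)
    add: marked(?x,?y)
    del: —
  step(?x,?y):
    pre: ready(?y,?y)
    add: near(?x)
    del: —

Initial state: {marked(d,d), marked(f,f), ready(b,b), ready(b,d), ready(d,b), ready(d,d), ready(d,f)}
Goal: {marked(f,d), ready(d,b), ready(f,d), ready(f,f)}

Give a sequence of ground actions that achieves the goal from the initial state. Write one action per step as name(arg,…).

1. move(f,d)  →  {marked(d,d), marked(f,f), near(d), ready(b,b), ready(b,d), ready(d,b), ready(d,d), ready(f,d)}
2. swap(f,d)  →  {marked(d,d), marked(f,d), marked(f,f), near(d), ready(b,b), ready(b,d), ready(d,b), ready(d,d), ready(f,d)}
3. step(f,d)  →  {marked(d,d), marked(f,d), marked(f,f), near(d), near(f), ready(b,b), ready(b,d), ready(d,b), ready(d,d), ready(f,d)}
4. free(f)  →  {marked(d,d), marked(f,d), marked(f,f), near(d), near(f), ready(b,b), ready(b,d), ready(d,b), ready(d,d), ready(f,d), ready(f,f)}

move(f,d); swap(f,d); step(f,d); free(f)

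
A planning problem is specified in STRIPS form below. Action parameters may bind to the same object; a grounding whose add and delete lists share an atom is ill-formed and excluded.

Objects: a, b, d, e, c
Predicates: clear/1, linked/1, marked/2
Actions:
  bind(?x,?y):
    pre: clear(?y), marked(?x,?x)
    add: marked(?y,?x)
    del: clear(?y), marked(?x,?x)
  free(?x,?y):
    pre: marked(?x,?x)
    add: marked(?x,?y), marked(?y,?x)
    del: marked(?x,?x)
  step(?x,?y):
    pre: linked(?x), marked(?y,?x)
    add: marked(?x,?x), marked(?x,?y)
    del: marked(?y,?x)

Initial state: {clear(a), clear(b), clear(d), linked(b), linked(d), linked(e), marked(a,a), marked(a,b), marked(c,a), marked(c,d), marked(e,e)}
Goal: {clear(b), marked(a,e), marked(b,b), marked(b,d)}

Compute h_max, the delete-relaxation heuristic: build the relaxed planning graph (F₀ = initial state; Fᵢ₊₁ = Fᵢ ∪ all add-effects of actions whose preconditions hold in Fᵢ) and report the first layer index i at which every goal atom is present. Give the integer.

F0 = init (11 atoms)
F1 = F0 ∪ {marked(a,c), marked(a,d), marked(a,e), marked(b,a), marked(b,b), marked(b,e), marked(c,e), marked(d,a), marked(d,c), marked(d,d), marked(d,e), marked(e,a), marked(e,b), marked(e,c), marked(e,d)}  (26 atoms)
F2 = F1 ∪ {marked(b,c), marked(b,d), marked(c,b), marked(d,b)}  (30 atoms)
goal ⊆ F2  ⇒  h_max = 2

2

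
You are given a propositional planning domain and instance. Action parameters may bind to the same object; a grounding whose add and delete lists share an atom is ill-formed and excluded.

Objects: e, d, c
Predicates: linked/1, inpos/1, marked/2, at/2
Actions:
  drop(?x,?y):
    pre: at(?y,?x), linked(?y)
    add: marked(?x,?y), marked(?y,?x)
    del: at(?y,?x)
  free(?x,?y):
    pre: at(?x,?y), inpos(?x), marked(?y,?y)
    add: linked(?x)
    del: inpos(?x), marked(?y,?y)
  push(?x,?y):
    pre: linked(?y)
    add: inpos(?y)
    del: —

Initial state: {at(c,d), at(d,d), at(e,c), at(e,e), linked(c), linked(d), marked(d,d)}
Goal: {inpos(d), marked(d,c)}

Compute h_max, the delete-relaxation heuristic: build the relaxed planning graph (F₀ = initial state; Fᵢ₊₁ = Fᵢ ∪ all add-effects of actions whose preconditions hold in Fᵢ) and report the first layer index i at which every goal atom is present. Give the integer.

1

F0 = init (7 atoms)
F1 = F0 ∪ {inpos(c), inpos(d), marked(c,d), marked(d,c)}  (11 atoms)
goal ⊆ F1  ⇒  h_max = 1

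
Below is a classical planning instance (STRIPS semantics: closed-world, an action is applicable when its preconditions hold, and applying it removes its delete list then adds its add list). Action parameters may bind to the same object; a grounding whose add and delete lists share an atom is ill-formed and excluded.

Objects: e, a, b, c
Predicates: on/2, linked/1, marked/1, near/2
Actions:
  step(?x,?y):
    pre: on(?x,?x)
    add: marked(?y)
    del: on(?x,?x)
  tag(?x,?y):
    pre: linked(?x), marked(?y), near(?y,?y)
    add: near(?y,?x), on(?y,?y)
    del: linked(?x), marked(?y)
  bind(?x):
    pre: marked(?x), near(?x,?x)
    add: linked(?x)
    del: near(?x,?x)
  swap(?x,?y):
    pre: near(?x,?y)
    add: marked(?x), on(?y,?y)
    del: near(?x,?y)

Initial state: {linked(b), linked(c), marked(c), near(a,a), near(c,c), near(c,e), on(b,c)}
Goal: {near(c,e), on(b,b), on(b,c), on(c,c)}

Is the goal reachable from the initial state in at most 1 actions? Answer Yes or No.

No

1. tag(b,c)  →  {linked(c), near(a,a), near(c,b), near(c,c), near(c,e), on(b,c), on(c,c)}
2. swap(c,b)  →  {linked(c), marked(c), near(a,a), near(c,c), near(c,e), on(b,b), on(b,c), on(c,c)}
optimal plan length = 2; 2 > 1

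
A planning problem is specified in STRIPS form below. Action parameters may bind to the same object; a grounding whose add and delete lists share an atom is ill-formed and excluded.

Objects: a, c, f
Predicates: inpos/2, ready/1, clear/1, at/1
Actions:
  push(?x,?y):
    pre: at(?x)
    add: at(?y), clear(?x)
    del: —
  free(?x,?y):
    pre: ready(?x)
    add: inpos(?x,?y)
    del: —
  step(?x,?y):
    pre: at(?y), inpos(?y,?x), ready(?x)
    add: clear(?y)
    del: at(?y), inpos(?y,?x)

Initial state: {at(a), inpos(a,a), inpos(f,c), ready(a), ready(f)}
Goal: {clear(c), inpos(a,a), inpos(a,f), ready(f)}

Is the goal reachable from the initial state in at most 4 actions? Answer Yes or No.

Yes

1. push(a,c)  →  {at(a), at(c), clear(a), inpos(a,a), inpos(f,c), ready(a), ready(f)}
2. push(c,a)  →  {at(a), at(c), clear(a), clear(c), inpos(a,a), inpos(f,c), ready(a), ready(f)}
3. free(a,f)  →  {at(a), at(c), clear(a), clear(c), inpos(a,a), inpos(a,f), inpos(f,c), ready(a), ready(f)}
optimal plan length = 3; 3 ≤ 4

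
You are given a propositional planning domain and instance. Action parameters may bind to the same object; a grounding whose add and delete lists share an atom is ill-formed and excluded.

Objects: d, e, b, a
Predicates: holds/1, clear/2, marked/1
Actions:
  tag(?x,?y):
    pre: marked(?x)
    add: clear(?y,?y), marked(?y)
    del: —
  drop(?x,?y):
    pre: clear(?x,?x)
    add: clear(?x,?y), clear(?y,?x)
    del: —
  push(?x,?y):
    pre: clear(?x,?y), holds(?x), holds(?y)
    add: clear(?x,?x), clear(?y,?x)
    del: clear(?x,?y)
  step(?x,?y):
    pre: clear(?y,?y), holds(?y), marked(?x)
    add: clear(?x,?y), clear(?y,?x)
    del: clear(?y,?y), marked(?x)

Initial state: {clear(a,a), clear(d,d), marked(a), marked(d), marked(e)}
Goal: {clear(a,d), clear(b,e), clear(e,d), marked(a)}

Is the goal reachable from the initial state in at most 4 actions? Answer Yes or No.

1. tag(d,e)  →  {clear(a,a), clear(d,d), clear(e,e), marked(a), marked(d), marked(e)}
2. drop(d,e)  →  {clear(a,a), clear(d,d), clear(d,e), clear(e,d), clear(e,e), marked(a), marked(d), marked(e)}
3. drop(d,a)  →  {clear(a,a), clear(a,d), clear(d,a), clear(d,d), clear(d,e), clear(e,d), clear(e,e), marked(a), marked(d), marked(e)}
4. drop(e,b)  →  {clear(a,a), clear(a,d), clear(b,e), clear(d,a), clear(d,d), clear(d,e), clear(e,b), clear(e,d), clear(e,e), marked(a), marked(d), marked(e)}
optimal plan length = 4; 4 ≤ 4

Yes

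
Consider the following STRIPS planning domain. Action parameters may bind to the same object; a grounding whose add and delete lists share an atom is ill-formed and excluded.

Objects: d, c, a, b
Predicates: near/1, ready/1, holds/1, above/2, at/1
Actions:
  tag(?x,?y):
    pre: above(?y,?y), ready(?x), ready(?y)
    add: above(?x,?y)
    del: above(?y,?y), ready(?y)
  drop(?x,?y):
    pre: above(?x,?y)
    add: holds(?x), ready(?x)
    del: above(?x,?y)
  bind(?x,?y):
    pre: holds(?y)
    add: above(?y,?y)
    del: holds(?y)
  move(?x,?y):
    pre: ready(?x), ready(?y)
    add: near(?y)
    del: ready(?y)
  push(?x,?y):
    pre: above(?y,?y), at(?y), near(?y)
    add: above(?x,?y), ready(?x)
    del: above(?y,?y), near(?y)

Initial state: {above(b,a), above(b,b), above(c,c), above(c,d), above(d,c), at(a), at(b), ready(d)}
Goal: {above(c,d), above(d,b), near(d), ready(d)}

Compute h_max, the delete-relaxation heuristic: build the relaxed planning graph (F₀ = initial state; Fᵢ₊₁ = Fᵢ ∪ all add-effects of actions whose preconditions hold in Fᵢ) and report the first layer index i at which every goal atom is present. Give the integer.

2

F0 = init (8 atoms)
F1 = F0 ∪ {holds(b), holds(c), holds(d), near(d), ready(b), ready(c)}  (14 atoms)
F2 = F1 ∪ {above(b,c), above(c,b), above(d,b), above(d,d), near(b), near(c)}  (20 atoms)
goal ⊆ F2  ⇒  h_max = 2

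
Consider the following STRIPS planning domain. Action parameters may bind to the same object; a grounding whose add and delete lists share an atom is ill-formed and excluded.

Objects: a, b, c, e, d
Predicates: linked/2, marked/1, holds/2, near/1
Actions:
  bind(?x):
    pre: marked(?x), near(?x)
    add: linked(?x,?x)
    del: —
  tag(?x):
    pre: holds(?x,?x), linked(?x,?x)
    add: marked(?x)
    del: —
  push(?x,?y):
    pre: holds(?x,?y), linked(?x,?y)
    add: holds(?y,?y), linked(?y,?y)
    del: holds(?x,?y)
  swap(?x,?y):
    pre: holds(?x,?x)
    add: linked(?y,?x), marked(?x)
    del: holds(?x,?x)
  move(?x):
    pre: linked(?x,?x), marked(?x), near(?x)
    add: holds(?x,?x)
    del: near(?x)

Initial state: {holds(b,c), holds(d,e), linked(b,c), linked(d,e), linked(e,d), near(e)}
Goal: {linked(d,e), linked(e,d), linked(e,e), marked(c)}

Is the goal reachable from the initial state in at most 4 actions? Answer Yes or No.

Yes

1. push(b,c)  →  {holds(c,c), holds(d,e), linked(b,c), linked(c,c), linked(d,e), linked(e,d), near(e)}
2. tag(c)  →  {holds(c,c), holds(d,e), linked(b,c), linked(c,c), linked(d,e), linked(e,d), marked(c), near(e)}
3. push(d,e)  →  {holds(c,c), holds(e,e), linked(b,c), linked(c,c), linked(d,e), linked(e,d), linked(e,e), marked(c), near(e)}
optimal plan length = 3; 3 ≤ 4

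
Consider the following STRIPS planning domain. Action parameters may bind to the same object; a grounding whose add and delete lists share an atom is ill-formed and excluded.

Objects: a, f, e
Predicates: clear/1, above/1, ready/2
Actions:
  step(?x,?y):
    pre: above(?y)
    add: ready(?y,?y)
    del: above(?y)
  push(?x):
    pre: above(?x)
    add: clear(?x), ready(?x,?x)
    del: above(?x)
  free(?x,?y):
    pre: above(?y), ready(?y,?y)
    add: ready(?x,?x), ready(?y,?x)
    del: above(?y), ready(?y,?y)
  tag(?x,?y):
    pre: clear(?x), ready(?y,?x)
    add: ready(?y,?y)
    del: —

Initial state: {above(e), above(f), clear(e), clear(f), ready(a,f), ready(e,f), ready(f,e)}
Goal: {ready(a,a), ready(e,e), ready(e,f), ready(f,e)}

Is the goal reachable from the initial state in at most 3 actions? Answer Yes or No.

1. step(a,e)  →  {above(f), clear(e), clear(f), ready(a,f), ready(e,e), ready(e,f), ready(f,e)}
2. tag(f,a)  →  {above(f), clear(e), clear(f), ready(a,a), ready(a,f), ready(e,e), ready(e,f), ready(f,e)}
optimal plan length = 2; 2 ≤ 3

Yes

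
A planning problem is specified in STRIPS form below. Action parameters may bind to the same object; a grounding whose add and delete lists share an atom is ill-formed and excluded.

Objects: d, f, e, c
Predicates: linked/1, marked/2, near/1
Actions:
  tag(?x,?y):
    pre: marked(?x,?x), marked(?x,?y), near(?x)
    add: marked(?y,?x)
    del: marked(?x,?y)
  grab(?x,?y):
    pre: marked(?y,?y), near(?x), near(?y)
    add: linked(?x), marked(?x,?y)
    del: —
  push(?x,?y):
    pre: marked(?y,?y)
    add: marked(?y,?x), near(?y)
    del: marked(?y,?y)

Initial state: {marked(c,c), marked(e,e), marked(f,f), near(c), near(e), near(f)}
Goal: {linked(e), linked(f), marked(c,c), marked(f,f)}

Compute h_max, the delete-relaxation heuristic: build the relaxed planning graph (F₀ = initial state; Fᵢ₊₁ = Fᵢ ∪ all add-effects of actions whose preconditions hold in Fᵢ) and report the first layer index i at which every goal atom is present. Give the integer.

1

F0 = init (6 atoms)
F1 = F0 ∪ {linked(c), linked(e), linked(f), marked(c,d), marked(c,e), marked(c,f), marked(e,c), marked(e,d), marked(e,f), marked(f,c), marked(f,d), marked(f,e)}  (18 atoms)
goal ⊆ F1  ⇒  h_max = 1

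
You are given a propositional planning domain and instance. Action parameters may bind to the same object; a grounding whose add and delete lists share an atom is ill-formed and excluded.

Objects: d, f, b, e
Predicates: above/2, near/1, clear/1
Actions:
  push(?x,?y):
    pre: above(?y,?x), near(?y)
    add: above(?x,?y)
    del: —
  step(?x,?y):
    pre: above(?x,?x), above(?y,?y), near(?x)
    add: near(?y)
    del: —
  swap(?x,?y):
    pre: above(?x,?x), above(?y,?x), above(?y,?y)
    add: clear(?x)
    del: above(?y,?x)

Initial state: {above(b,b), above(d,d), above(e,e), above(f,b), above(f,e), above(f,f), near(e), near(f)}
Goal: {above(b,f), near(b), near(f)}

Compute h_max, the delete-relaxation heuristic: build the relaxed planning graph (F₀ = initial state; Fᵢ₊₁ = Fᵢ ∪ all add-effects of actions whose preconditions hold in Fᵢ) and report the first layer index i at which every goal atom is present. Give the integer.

F0 = init (8 atoms)
F1 = F0 ∪ {above(b,f), above(e,f), clear(b), clear(d), clear(e), clear(f), near(b), near(d)}  (16 atoms)
goal ⊆ F1  ⇒  h_max = 1

1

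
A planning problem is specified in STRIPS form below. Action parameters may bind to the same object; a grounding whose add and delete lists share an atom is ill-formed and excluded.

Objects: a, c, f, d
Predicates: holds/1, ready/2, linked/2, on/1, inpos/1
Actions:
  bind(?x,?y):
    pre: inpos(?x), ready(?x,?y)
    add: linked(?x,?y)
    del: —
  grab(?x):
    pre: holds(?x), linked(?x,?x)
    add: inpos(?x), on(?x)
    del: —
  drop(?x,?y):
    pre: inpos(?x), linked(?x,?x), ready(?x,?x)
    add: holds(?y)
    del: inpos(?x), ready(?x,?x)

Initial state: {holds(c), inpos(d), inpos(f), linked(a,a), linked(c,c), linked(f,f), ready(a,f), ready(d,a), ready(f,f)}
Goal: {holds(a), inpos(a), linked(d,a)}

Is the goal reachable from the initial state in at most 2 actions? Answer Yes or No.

No

1. bind(d,a)  →  {holds(c), inpos(d), inpos(f), linked(a,a), linked(c,c), linked(d,a), linked(f,f), ready(a,f), ready(d,a), ready(f,f)}
2. drop(f,a)  →  {holds(a), holds(c), inpos(d), linked(a,a), linked(c,c), linked(d,a), linked(f,f), ready(a,f), ready(d,a)}
3. grab(a)  →  {holds(a), holds(c), inpos(a), inpos(d), linked(a,a), linked(c,c), linked(d,a), linked(f,f), on(a), ready(a,f), ready(d,a)}
optimal plan length = 3; 3 > 2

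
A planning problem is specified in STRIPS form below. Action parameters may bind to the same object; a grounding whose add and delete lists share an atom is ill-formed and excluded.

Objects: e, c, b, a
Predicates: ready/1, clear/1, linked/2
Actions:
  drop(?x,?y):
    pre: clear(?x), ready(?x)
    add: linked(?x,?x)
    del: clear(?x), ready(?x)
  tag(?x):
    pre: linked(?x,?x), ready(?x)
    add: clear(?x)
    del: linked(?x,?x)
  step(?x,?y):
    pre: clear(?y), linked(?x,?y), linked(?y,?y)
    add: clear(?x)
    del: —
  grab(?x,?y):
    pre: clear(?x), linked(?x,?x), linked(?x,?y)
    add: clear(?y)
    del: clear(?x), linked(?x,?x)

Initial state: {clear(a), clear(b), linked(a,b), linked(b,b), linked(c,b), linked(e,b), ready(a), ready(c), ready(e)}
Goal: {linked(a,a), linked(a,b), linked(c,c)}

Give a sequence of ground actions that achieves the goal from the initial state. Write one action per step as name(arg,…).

drop(a,e); step(c,b); drop(c,e)

1. drop(a,e)  →  {clear(b), linked(a,a), linked(a,b), linked(b,b), linked(c,b), linked(e,b), ready(c), ready(e)}
2. step(c,b)  →  {clear(b), clear(c), linked(a,a), linked(a,b), linked(b,b), linked(c,b), linked(e,b), ready(c), ready(e)}
3. drop(c,e)  →  {clear(b), linked(a,a), linked(a,b), linked(b,b), linked(c,b), linked(c,c), linked(e,b), ready(e)}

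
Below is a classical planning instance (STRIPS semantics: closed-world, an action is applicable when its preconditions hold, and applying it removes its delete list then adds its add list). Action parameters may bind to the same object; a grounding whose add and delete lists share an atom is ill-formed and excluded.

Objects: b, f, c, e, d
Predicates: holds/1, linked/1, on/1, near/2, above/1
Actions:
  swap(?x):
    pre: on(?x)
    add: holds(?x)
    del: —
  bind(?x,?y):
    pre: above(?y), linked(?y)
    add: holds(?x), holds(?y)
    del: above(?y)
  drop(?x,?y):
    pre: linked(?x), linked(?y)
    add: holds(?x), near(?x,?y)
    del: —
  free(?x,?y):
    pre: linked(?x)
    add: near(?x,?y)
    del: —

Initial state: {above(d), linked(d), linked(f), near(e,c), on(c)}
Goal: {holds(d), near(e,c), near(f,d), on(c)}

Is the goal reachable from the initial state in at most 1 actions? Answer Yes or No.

No

1. bind(b,d)  →  {holds(b), holds(d), linked(d), linked(f), near(e,c), on(c)}
2. drop(f,d)  →  {holds(b), holds(d), holds(f), linked(d), linked(f), near(e,c), near(f,d), on(c)}
optimal plan length = 2; 2 > 1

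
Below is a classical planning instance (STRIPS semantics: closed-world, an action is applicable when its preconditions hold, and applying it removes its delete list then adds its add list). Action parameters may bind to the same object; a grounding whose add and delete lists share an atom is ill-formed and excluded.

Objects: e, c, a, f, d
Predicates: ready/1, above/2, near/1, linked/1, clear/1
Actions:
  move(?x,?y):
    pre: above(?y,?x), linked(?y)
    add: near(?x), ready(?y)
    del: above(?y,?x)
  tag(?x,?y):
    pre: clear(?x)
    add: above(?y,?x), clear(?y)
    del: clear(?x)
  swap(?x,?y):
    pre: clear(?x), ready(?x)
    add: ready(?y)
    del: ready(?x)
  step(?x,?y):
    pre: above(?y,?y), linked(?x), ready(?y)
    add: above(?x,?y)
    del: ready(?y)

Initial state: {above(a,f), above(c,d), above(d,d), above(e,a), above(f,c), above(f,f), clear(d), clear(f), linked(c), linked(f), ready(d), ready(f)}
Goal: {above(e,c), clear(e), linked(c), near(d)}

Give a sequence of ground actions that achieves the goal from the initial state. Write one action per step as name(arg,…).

move(d,c); tag(f,c); tag(c,e)

1. move(d,c)  →  {above(a,f), above(d,d), above(e,a), above(f,c), above(f,f), clear(d), clear(f), linked(c), linked(f), near(d), ready(c), ready(d), ready(f)}
2. tag(f,c)  →  {above(a,f), above(c,f), above(d,d), above(e,a), above(f,c), above(f,f), clear(c), clear(d), linked(c), linked(f), near(d), ready(c), ready(d), ready(f)}
3. tag(c,e)  →  {above(a,f), above(c,f), above(d,d), above(e,a), above(e,c), above(f,c), above(f,f), clear(d), clear(e), linked(c), linked(f), near(d), ready(c), ready(d), ready(f)}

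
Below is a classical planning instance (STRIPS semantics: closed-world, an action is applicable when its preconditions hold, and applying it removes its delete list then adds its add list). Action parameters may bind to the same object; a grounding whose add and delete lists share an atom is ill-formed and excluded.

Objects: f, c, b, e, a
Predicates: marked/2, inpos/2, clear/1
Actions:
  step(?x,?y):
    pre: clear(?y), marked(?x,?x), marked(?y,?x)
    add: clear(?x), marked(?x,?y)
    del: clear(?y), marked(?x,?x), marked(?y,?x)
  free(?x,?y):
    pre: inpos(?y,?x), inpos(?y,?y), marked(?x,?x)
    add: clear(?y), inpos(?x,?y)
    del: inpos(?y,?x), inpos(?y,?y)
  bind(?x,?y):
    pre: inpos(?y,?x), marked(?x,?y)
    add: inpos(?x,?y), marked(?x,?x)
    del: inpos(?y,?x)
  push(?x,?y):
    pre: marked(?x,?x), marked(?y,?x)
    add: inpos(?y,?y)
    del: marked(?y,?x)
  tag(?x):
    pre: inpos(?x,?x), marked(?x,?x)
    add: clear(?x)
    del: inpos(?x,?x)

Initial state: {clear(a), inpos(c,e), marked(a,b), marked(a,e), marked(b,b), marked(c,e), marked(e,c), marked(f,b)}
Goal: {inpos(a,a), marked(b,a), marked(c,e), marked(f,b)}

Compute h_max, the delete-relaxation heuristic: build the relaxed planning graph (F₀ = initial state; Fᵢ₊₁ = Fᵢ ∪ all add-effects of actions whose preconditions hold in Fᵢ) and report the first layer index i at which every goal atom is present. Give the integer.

1

F0 = init (8 atoms)
F1 = F0 ∪ {clear(b), inpos(a,a), inpos(b,b), inpos(e,c), inpos(f,f), marked(b,a), marked(e,e)}  (15 atoms)
goal ⊆ F1  ⇒  h_max = 1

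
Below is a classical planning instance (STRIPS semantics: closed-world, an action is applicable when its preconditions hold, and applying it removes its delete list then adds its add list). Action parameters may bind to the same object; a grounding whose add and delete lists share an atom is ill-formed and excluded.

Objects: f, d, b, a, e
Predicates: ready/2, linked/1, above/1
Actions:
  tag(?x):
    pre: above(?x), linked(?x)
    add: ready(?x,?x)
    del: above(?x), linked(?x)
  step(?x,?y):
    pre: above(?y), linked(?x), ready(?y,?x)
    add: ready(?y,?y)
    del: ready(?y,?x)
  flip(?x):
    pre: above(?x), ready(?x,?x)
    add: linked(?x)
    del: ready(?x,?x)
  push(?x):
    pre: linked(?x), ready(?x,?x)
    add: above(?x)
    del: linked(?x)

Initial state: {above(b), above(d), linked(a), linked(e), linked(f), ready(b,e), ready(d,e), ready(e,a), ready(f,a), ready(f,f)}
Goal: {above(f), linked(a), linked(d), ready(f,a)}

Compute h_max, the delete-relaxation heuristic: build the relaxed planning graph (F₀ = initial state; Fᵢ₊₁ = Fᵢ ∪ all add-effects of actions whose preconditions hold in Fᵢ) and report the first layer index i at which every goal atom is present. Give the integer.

F0 = init (10 atoms)
F1 = F0 ∪ {above(f), ready(b,b), ready(d,d)}  (13 atoms)
F2 = F1 ∪ {linked(b), linked(d)}  (15 atoms)
goal ⊆ F2  ⇒  h_max = 2

2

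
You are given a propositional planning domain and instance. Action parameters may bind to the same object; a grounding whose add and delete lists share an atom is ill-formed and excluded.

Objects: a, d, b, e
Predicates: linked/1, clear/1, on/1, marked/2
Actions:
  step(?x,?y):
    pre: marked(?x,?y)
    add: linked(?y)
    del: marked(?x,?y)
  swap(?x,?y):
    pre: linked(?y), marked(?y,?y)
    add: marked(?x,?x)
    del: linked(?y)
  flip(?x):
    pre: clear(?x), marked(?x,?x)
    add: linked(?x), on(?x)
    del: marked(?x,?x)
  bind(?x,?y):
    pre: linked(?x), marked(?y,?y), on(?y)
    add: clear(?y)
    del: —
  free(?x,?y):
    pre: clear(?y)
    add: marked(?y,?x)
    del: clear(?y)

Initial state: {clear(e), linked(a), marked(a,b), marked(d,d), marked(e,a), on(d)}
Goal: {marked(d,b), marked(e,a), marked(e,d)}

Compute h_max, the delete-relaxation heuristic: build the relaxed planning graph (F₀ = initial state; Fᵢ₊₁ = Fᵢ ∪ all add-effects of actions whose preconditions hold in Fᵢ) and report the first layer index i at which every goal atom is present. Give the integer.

F0 = init (6 atoms)
F1 = F0 ∪ {clear(d), linked(b), linked(d), marked(e,b), marked(e,d), marked(e,e)}  (12 atoms)
F2 = F1 ∪ {linked(e), marked(a,a), marked(b,b), marked(d,a), marked(d,b), marked(d,e), on(e)}  (19 atoms)
goal ⊆ F2  ⇒  h_max = 2

2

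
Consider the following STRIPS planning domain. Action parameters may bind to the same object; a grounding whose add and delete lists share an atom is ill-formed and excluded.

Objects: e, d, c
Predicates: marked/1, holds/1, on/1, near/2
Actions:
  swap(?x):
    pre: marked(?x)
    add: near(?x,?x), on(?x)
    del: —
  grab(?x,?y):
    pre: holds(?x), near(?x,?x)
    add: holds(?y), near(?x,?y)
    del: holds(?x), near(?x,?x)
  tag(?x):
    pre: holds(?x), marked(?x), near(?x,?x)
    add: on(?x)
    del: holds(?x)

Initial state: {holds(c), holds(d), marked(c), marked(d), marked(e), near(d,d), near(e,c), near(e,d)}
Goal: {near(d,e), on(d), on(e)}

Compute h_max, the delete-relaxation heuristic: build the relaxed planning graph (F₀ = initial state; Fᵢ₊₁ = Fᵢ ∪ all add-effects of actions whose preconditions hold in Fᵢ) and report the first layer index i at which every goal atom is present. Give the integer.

1

F0 = init (8 atoms)
F1 = F0 ∪ {holds(e), near(c,c), near(d,c), near(d,e), near(e,e), on(c), on(d), on(e)}  (16 atoms)
goal ⊆ F1  ⇒  h_max = 1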